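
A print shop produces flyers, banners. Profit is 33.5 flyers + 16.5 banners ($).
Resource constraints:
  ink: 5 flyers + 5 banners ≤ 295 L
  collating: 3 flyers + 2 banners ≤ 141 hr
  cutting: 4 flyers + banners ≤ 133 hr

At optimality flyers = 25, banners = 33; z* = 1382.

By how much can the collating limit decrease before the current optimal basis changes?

Binding constraints: collating, cutting. The basis is B = [[3,2],[4,1]] with det -5.
Per unit decrease in collating, x* moves by d = (0.2, -0.8).
The basis stays optimal until banners reaches 0; allowable decrease = 41.25 hr.

41.25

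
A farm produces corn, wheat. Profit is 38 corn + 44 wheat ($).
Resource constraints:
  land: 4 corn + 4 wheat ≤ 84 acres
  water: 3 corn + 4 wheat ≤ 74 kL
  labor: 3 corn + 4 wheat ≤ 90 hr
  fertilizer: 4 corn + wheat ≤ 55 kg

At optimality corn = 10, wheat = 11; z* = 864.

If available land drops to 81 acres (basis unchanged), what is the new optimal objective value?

849

Check each constraint at x*: land 84/84 (tight); water 74/74 (tight); labor 74/90 (slack 16); fertilizer 51/55 (slack 4).
Since labor, fertilizer are not tight, their duals are 0.
From A_Bᵀ y = c: 4·y_land + 3·y_water = 38; 4·y_land + 4·y_water = 44.
This yields shadow prices y_land = 5, y_water = 6.
Δz = y_land·Δb = 5 × (-3) = -15, so new z* = 864 − 15 = 849.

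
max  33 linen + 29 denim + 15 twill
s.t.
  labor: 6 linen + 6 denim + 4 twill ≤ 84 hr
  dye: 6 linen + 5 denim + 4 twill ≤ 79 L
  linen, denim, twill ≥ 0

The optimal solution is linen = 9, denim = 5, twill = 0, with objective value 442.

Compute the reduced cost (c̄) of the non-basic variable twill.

-7

Both labor and dye are binding at x*.
From A_Bᵀ y = c: 6·y_labor + 6·y_dye = 33; 6·y_labor + 5·y_dye = 29.
This yields shadow prices y_labor = 1.5, y_dye = 4.
Reduced cost of twill: c₃ − yᵀa₃ = 15 − (1.5·4 + 4·4) = 15 − 22 = -7.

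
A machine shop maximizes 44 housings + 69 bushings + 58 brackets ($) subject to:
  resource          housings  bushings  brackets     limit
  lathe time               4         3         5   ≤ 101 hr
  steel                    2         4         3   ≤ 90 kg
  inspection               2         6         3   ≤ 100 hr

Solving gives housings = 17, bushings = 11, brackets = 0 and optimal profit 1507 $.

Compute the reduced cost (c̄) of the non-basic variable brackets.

At the optimum: lathe time uses 101 of 101 (binding); steel uses 78 of 90 (slack = 12); inspection uses 100 of 100 (binding).
Since steel is not tight, its dual is 0.
The binding rows give the dual system: 4·y_lathe time + 2·y_inspection = 44 and 3·y_lathe time + 6·y_inspection = 69.
This yields shadow prices y_lathe time = 7, y_inspection = 8.
Reduced cost of brackets: c₃ − yᵀa₃ = 58 − (7·5 + 8·3) = 58 − 59 = -1.

-1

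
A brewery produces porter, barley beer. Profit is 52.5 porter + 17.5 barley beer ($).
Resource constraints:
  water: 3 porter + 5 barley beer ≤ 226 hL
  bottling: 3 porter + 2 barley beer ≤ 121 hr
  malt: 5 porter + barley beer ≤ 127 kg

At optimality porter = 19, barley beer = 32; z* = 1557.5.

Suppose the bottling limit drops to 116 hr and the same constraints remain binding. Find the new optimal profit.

At the optimum: water uses 217 of 226 (slack = 9); bottling uses 121 of 121 (binding); malt uses 127 of 127 (binding).
Slack constraints have shadow price 0 (complementary slackness).
The binding rows give the dual system: 3·y_bottling + 5·y_malt = 52.5 and 2·y_bottling + 1·y_malt = 17.5.
Solving: y_bottling = 5, y_malt = 7.5.
Δz = y_bottling·Δb = 5 × (-5) = -25, so new z* = 1557.5 − 25 = 1532.5.

1532.5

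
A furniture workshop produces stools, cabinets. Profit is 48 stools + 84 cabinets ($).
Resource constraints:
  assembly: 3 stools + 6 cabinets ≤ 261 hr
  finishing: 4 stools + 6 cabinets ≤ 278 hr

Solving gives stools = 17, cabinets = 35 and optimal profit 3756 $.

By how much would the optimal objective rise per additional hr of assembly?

8

At the optimum: assembly uses 261 of 261 (binding); finishing uses 278 of 278 (binding).
Dual feasibility on the basic columns requires 3·y_assembly + 4·y_finishing = 48, 6·y_assembly + 6·y_finishing = 84.
Solving: y_assembly = 8, y_finishing = 6.
Shadow price of assembly = 8.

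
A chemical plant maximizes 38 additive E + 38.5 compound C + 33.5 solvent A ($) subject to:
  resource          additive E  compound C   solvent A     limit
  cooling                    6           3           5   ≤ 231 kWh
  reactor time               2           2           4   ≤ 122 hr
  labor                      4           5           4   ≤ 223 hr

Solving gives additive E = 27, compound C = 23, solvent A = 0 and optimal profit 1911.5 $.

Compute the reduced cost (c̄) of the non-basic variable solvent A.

Check each constraint at x*: cooling 231/231 (tight); reactor time 100/122 (slack 22); labor 223/223 (tight).
By complementary slackness, y = 0 for the non-binding constraint.
Dual feasibility on the basic columns requires 6·y_cooling + 4·y_labor = 38, 3·y_cooling + 5·y_labor = 38.5.
This yields shadow prices y_cooling = 2, y_labor = 6.5.
Reduced cost of solvent A: c₃ − yᵀa₃ = 33.5 − (2·5 + 6.5·4) = 33.5 − 36 = -2.5.

-2.5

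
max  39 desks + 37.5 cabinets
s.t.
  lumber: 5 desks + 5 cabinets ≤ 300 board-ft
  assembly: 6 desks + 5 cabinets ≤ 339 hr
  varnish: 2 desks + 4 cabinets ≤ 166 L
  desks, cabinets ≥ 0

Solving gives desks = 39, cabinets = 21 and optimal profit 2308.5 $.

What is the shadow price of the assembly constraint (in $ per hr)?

Binding: lumber and assembly. Non-binding: varnish (4 unused).
By complementary slackness, y = 0 for the non-binding constraint.
The binding rows give the dual system: 5·y_lumber + 6·y_assembly = 39 and 5·y_lumber + 5·y_assembly = 37.5.
Solving: y_lumber = 6, y_assembly = 1.5.
Shadow price of assembly = 1.5.

1.5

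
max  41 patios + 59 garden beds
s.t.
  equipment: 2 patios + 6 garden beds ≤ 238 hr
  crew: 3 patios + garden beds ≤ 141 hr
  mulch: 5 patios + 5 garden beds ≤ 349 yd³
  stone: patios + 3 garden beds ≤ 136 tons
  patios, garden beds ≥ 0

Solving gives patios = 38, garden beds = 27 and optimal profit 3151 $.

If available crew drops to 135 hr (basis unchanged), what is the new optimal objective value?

Check each constraint at x*: equipment 238/238 (tight); crew 141/141 (tight); mulch 325/349 (slack 24); stone 119/136 (slack 17).
Since mulch, stone are not tight, their duals are 0.
Dual feasibility on the basic columns requires 2·y_equipment + 3·y_crew = 41, 6·y_equipment + 1·y_crew = 59.
→ y_equipment = 8.5 and y_crew = 8.
Δz = y_crew·Δb = 8 × (-6) = -48, so new z* = 3151 − 48 = 3103.

3103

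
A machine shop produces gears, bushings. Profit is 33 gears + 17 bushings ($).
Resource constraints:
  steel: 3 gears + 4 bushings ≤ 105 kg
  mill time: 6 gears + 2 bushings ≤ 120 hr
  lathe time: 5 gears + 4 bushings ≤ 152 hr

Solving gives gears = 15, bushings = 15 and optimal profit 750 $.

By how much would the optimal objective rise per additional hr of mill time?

At the optimum: steel uses 105 of 105 (binding); mill time uses 120 of 120 (binding); lathe time uses 135 of 152 (slack = 17).
By complementary slackness, y = 0 for the non-binding constraint.
Dual feasibility on the basic columns requires 3·y_steel + 6·y_mill time = 33, 4·y_steel + 2·y_mill time = 17.
This yields shadow prices y_steel = 2, y_mill time = 4.5.
Shadow price of mill time = 4.5.

4.5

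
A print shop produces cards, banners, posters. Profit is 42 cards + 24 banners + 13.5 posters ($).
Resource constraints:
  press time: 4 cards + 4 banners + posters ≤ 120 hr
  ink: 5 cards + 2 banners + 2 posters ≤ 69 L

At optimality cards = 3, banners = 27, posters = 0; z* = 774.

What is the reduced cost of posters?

-1.5

At the optimum: press time uses 120 of 120 (binding); ink uses 69 of 69 (binding).
Dual feasibility on the basic columns requires 4·y_press time + 5·y_ink = 42, 4·y_press time + 2·y_ink = 24.
This yields shadow prices y_press time = 3, y_ink = 6.
Reduced cost of posters: c₃ − yᵀa₃ = 13.5 − (3·1 + 6·2) = 13.5 − 15 = -1.5.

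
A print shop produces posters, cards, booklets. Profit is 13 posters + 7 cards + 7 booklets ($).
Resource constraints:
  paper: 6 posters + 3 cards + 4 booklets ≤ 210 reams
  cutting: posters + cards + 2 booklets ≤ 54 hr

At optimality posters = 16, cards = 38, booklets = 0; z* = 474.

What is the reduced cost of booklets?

-3

At the optimum: paper uses 210 of 210 (binding); cutting uses 54 of 54 (binding).
From A_Bᵀ y = c: 6·y_paper + 1·y_cutting = 13; 3·y_paper + 1·y_cutting = 7.
Solving: y_paper = 2, y_cutting = 1.
Reduced cost of booklets: c₃ − yᵀa₃ = 7 − (2·4 + 1·2) = 7 − 10 = -3.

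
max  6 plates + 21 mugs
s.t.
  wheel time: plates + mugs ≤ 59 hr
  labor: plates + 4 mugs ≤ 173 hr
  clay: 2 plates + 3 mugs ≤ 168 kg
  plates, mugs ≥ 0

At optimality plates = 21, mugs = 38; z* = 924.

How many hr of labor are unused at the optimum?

0

labor used = 1·21 + 4·38 = 173; slack = 173 − 173 = 0.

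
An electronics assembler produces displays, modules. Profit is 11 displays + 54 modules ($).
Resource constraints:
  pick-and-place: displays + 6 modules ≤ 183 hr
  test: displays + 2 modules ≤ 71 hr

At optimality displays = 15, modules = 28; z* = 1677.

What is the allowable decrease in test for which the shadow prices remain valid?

Binding constraints: pick-and-place, test. The basis is B = [[1,6],[1,2]] with det -4.
Per unit decrease in test, x* moves by d = (-1.5, 0.25).
The basis stays optimal until displays reaches 0; allowable decrease = 10 hr.

10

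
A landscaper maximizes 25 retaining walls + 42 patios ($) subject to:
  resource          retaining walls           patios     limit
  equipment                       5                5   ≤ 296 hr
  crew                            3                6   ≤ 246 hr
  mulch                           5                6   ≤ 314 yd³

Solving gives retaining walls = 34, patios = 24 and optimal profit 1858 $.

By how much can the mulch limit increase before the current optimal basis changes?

Binding constraints: crew, mulch. The basis is B = [[3,6],[5,6]] with det -12.
Per unit increase in mulch, x* moves by d = (0.5, -0.25).
The basis stays optimal until equipment becomes binding; allowable increase = 4.8 yd³.

4.8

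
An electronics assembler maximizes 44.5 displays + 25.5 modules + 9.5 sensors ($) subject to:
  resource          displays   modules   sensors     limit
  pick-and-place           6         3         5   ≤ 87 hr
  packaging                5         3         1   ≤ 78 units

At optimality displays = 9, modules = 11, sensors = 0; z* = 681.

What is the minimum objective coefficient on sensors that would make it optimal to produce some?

16.5

Both pick-and-place and packaging are binding at x*.
Dual feasibility on the basic columns requires 6·y_pick-and-place + 5·y_packaging = 44.5, 3·y_pick-and-place + 3·y_packaging = 25.5.
Solving: y_pick-and-place = 2, y_packaging = 6.5.
sensors enters the basis when its profit ≥ yᵀa₃ = 2·5 + 6.5·1 = 16.5.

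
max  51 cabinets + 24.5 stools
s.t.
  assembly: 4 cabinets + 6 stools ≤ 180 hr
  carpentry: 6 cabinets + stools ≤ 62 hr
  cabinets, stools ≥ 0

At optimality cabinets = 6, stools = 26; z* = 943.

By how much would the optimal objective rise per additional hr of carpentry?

At the optimum: assembly uses 180 of 180 (binding); carpentry uses 62 of 62 (binding).
The binding rows give the dual system: 4·y_assembly + 6·y_carpentry = 51 and 6·y_assembly + 1·y_carpentry = 24.5.
Solving: y_assembly = 3, y_carpentry = 6.5.
Shadow price of carpentry = 6.5.

6.5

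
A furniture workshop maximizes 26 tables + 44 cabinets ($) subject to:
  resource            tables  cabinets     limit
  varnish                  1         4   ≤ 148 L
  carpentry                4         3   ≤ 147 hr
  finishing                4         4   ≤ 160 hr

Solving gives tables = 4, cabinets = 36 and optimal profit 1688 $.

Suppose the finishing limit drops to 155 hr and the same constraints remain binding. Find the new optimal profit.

At the optimum: varnish uses 148 of 148 (binding); carpentry uses 124 of 147 (slack = 23); finishing uses 160 of 160 (binding).
Slack constraints have shadow price 0 (complementary slackness).
From A_Bᵀ y = c: 1·y_varnish + 4·y_finishing = 26; 4·y_varnish + 4·y_finishing = 44.
Solving: y_varnish = 6, y_finishing = 5.
Δz = y_finishing·Δb = 5 × (-5) = -25, so new z* = 1688 − 25 = 1663.

1663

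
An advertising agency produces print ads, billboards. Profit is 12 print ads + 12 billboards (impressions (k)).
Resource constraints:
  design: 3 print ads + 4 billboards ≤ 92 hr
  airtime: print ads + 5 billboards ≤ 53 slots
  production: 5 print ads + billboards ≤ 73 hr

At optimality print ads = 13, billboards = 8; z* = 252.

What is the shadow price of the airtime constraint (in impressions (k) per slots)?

Binding: airtime and production. Non-binding: design (21 unused).
By complementary slackness, y = 0 for the non-binding constraint.
Dual feasibility on the basic columns requires 1·y_airtime + 5·y_production = 12, 5·y_airtime + 1·y_production = 12.
This yields shadow prices y_airtime = 2, y_production = 2.
Shadow price of airtime = 2.

2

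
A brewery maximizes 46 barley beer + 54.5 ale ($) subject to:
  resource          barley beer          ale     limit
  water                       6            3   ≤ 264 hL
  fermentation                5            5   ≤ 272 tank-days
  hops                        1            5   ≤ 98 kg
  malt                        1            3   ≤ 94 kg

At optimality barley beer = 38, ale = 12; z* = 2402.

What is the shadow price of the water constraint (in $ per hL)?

Check each constraint at x*: water 264/264 (tight); fermentation 250/272 (slack 22); hops 98/98 (tight); malt 74/94 (slack 20).
By complementary slackness, y = 0 for the non-binding constraints.
Dual feasibility on the basic columns requires 6·y_water + 1·y_hops = 46, 3·y_water + 5·y_hops = 54.5.
Solving: y_water = 6.5, y_hops = 7.
Shadow price of water = 6.5.

6.5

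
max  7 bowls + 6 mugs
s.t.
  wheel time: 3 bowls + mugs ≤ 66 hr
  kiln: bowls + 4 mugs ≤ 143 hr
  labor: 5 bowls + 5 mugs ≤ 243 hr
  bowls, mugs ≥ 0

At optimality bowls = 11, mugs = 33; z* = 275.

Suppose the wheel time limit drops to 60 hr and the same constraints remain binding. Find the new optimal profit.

263

Check each constraint at x*: wheel time 66/66 (tight); kiln 143/143 (tight); labor 220/243 (slack 23).
Since labor is not tight, its dual is 0.
Dual feasibility on the basic columns requires 3·y_wheel time + 1·y_kiln = 7, 1·y_wheel time + 4·y_kiln = 6.
Solving: y_wheel time = 2, y_kiln = 1.
Δz = y_wheel time·Δb = 2 × (-6) = -12, so new z* = 275 − 12 = 263.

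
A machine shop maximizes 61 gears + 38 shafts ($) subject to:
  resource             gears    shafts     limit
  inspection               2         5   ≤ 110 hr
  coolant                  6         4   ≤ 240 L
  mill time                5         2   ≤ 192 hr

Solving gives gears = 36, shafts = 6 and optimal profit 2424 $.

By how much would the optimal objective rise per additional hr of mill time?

Check each constraint at x*: inspection 102/110 (slack 8); coolant 240/240 (tight); mill time 192/192 (tight).
Since inspection is not tight, its dual is 0.
The binding rows give the dual system: 6·y_coolant + 5·y_mill time = 61 and 4·y_coolant + 2·y_mill time = 38.
→ y_coolant = 8.5 and y_mill time = 2.
Shadow price of mill time = 2.

2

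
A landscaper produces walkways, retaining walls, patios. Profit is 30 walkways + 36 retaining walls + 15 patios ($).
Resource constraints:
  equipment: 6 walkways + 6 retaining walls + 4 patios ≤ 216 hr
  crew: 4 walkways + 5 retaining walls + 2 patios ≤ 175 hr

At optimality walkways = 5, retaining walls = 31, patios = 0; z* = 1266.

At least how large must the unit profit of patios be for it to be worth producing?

16

At the optimum: equipment uses 216 of 216 (binding); crew uses 175 of 175 (binding).
The binding rows give the dual system: 6·y_equipment + 4·y_crew = 30 and 6·y_equipment + 5·y_crew = 36.
Solving: y_equipment = 1, y_crew = 6.
patios enters the basis when its profit ≥ yᵀa₃ = 1·4 + 6·2 = 16.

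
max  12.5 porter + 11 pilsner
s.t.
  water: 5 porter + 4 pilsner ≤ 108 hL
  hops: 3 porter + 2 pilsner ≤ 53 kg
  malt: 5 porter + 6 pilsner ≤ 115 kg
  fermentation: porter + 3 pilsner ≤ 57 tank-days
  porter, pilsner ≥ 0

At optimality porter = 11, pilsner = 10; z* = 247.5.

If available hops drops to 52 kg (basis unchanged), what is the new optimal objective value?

At the optimum: water uses 95 of 108 (slack = 13); hops uses 53 of 53 (binding); malt uses 115 of 115 (binding); fermentation uses 41 of 57 (slack = 16).
By complementary slackness, y = 0 for the non-binding constraints.
Dual feasibility on the basic columns requires 3·y_hops + 5·y_malt = 12.5, 2·y_hops + 6·y_malt = 11.
Solving: y_hops = 2.5, y_malt = 1.
Δz = y_hops·Δb = 2.5 × (-1) = -2.5, so new z* = 247.5 − 2.5 = 245.

245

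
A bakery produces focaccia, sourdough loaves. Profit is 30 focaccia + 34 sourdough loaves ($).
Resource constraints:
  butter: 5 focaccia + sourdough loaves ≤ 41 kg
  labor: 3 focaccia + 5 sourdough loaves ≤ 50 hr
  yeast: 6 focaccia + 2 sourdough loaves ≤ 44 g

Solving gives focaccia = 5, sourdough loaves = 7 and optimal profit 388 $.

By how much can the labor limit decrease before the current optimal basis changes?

28

Binding constraints: labor, yeast. The basis is B = [[3,5],[6,2]] with det -24.
Per unit decrease in labor, x* moves by d = (0.0833, -0.25).
The basis stays optimal until sourdough loaves reaches 0; allowable decrease = 28 hr.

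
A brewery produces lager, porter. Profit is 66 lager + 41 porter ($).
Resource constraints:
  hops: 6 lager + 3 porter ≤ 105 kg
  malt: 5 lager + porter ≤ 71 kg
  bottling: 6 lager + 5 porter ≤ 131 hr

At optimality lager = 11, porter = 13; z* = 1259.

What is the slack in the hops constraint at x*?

0

hops used = 6·11 + 3·13 = 105; slack = 105 − 105 = 0.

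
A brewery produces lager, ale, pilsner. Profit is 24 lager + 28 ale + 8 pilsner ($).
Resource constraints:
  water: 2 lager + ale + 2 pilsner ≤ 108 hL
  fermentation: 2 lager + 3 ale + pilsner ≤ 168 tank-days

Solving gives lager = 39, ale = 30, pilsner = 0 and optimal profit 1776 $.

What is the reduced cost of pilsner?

-8

At the optimum: water uses 108 of 108 (binding); fermentation uses 168 of 168 (binding).
From A_Bᵀ y = c: 2·y_water + 2·y_fermentation = 24; 1·y_water + 3·y_fermentation = 28.
→ y_water = 4 and y_fermentation = 8.
Reduced cost of pilsner: c₃ − yᵀa₃ = 8 − (4·2 + 8·1) = 8 − 16 = -8.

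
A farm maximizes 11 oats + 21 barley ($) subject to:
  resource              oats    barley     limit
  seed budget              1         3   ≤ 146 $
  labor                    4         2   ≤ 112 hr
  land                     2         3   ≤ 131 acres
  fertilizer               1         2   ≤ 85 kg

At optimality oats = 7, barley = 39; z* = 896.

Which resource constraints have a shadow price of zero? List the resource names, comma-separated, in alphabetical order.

seed budget: 124/146 (slack 22)
labor: 106/112 (slack 6)
land: 131/131 (binding)
fertilizer: 85/85 (binding)
By complementary slackness, a constraint with positive slack has shadow price 0 → labor, seed budget.

labor, seed budget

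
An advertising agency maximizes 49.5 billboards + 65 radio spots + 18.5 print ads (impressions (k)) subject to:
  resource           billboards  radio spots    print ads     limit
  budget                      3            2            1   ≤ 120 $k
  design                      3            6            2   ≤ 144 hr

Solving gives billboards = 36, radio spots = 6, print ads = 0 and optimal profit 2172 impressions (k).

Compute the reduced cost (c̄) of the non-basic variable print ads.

Both budget and design are binding at x*.
Dual feasibility on the basic columns requires 3·y_budget + 3·y_design = 49.5, 2·y_budget + 6·y_design = 65.
Solving: y_budget = 8.5, y_design = 8.
Reduced cost of print ads: c₃ − yᵀa₃ = 18.5 − (8.5·1 + 8·2) = 18.5 − 24.5 = -6.

-6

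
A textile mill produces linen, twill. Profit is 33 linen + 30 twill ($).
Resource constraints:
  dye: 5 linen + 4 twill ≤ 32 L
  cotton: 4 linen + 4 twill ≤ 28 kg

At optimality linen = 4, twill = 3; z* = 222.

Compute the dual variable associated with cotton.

At the optimum: dye uses 32 of 32 (binding); cotton uses 28 of 28 (binding).
Dual feasibility on the basic columns requires 5·y_dye + 4·y_cotton = 33, 4·y_dye + 4·y_cotton = 30.
This yields shadow prices y_dye = 3, y_cotton = 4.5.
Shadow price of cotton = 4.5.

4.5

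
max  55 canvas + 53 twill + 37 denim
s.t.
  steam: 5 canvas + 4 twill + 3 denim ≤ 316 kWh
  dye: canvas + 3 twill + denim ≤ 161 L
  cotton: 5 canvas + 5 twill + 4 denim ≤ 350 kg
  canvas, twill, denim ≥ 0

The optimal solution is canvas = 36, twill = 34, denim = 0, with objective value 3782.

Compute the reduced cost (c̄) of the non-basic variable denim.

At the optimum: steam uses 316 of 316 (binding); dye uses 138 of 161 (slack = 23); cotton uses 350 of 350 (binding).
Slack constraints have shadow price 0 (complementary slackness).
Dual feasibility on the basic columns requires 5·y_steam + 5·y_cotton = 55, 4·y_steam + 5·y_cotton = 53.
→ y_steam = 2 and y_cotton = 9.
Reduced cost of denim: c₃ − yᵀa₃ = 37 − (2·3 + 9·4) = 37 − 42 = -5.

-5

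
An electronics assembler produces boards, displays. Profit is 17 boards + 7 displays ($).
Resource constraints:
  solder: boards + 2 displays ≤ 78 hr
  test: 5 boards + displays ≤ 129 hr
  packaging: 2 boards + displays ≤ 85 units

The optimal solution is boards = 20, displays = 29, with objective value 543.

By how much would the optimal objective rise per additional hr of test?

Binding: solder and test. Non-binding: packaging (16 unused).
Slack constraints have shadow price 0 (complementary slackness).
Dual feasibility on the basic columns requires 1·y_solder + 5·y_test = 17, 2·y_solder + 1·y_test = 7.
This yields shadow prices y_solder = 2, y_test = 3.
Shadow price of test = 3.

3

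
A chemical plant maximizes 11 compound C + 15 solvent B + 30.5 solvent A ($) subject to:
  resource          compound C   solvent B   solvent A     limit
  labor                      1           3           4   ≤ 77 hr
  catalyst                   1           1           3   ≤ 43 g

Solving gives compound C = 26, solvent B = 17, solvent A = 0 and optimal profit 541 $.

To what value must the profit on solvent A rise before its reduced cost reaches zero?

Both labor and catalyst are binding at x*.
The binding rows give the dual system: 1·y_labor + 1·y_catalyst = 11 and 3·y_labor + 1·y_catalyst = 15.
This yields shadow prices y_labor = 2, y_catalyst = 9.
solvent A enters the basis when its profit ≥ yᵀa₃ = 2·4 + 9·3 = 35.

35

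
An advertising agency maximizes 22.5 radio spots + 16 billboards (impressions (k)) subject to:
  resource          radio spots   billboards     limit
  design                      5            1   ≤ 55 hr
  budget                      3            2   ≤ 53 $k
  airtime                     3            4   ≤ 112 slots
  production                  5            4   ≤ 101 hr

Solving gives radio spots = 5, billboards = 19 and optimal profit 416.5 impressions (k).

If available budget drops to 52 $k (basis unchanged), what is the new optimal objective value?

411.5

At the optimum: design uses 44 of 55 (slack = 11); budget uses 53 of 53 (binding); airtime uses 91 of 112 (slack = 21); production uses 101 of 101 (binding).
Slack constraints have shadow price 0 (complementary slackness).
From A_Bᵀ y = c: 3·y_budget + 5·y_production = 22.5; 2·y_budget + 4·y_production = 16.
→ y_budget = 5 and y_production = 1.5.
Δz = y_budget·Δb = 5 × (-1) = -5, so new z* = 416.5 − 5 = 411.5.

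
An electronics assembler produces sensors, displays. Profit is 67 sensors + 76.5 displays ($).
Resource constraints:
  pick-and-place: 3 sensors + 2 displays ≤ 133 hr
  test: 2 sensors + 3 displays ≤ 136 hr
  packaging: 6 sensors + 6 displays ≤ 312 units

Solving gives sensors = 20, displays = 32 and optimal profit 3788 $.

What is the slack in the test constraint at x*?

0

test used = 2·20 + 3·32 = 136; slack = 136 − 136 = 0.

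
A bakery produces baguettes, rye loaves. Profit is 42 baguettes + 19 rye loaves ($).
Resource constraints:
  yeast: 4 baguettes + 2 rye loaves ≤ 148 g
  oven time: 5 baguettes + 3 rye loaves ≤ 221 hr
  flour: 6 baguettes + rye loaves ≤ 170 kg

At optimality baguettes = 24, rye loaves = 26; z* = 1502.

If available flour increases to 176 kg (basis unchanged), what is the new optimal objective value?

1508

Binding: yeast and flour. Non-binding: oven time (23 unused).
Slack constraints have shadow price 0 (complementary slackness).
Dual feasibility on the basic columns requires 4·y_yeast + 6·y_flour = 42, 2·y_yeast + 1·y_flour = 19.
Solving: y_yeast = 9, y_flour = 1.
Δz = y_flour·Δb = 1 × (6) = 6, so new z* = 1502 + 6 = 1508.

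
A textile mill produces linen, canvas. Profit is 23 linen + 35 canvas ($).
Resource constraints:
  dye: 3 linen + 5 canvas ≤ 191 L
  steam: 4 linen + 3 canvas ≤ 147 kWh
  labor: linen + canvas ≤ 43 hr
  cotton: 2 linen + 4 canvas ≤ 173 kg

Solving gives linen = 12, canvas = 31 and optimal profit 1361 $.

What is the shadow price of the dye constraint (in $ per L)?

6

Binding: dye and labor. Non-binding: steam (6 unused), cotton (25 unused).
By complementary slackness, y = 0 for the non-binding constraints.
The binding rows give the dual system: 3·y_dye + 1·y_labor = 23 and 5·y_dye + 1·y_labor = 35.
Solving: y_dye = 6, y_labor = 5.
Shadow price of dye = 6.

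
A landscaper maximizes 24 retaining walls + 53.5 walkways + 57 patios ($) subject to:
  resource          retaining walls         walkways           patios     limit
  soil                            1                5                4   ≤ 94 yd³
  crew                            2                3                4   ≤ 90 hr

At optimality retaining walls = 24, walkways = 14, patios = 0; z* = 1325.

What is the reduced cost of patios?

At the optimum: soil uses 94 of 94 (binding); crew uses 90 of 90 (binding).
Dual feasibility on the basic columns requires 1·y_soil + 2·y_crew = 24, 5·y_soil + 3·y_crew = 53.5.
→ y_soil = 5 and y_crew = 9.5.
Reduced cost of patios: c₃ − yᵀa₃ = 57 − (5·4 + 9.5·4) = 57 − 58 = -1.

-1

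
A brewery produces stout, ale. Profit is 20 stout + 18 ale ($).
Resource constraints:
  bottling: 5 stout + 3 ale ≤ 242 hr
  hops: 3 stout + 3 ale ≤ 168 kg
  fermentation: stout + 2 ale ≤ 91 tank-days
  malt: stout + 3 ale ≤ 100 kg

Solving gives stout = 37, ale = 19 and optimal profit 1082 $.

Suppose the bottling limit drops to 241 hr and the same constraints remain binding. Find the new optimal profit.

1081

At the optimum: bottling uses 242 of 242 (binding); hops uses 168 of 168 (binding); fermentation uses 75 of 91 (slack = 16); malt uses 94 of 100 (slack = 6).
By complementary slackness, y = 0 for the non-binding constraints.
The binding rows give the dual system: 5·y_bottling + 3·y_hops = 20 and 3·y_bottling + 3·y_hops = 18.
This yields shadow prices y_bottling = 1, y_hops = 5.
Δz = y_bottling·Δb = 1 × (-1) = -1, so new z* = 1082 − 1 = 1081.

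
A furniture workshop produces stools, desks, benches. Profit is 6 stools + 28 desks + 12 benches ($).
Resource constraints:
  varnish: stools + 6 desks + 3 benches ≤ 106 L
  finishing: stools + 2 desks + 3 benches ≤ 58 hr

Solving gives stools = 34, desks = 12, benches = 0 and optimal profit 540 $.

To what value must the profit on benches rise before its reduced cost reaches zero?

Both varnish and finishing are binding at x*.
Dual feasibility on the basic columns requires 1·y_varnish + 1·y_finishing = 6, 6·y_varnish + 2·y_finishing = 28.
This yields shadow prices y_varnish = 4, y_finishing = 2.
benches enters the basis when its profit ≥ yᵀa₃ = 4·3 + 2·3 = 18.

18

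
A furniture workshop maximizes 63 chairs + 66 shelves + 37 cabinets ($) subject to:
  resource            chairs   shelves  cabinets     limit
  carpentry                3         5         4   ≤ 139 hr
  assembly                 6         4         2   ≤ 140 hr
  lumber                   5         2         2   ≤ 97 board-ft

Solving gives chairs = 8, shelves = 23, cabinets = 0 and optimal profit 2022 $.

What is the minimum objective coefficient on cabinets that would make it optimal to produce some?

45

Binding: carpentry and assembly. Non-binding: lumber (11 unused).
Since lumber is not tight, its dual is 0.
The binding rows give the dual system: 3·y_carpentry + 6·y_assembly = 63 and 5·y_carpentry + 4·y_assembly = 66.
Solving: y_carpentry = 8, y_assembly = 6.5.
cabinets enters the basis when its profit ≥ yᵀa₃ = 8·4 + 6.5·2 = 45.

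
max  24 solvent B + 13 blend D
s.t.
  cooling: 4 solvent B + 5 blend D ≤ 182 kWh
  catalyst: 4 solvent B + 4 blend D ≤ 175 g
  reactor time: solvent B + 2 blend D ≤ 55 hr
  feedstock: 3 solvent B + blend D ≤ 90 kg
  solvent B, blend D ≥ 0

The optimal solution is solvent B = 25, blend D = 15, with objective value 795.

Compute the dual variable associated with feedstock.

7

Check each constraint at x*: cooling 175/182 (slack 7); catalyst 160/175 (slack 15); reactor time 55/55 (tight); feedstock 90/90 (tight).
Slack constraints have shadow price 0 (complementary slackness).
From A_Bᵀ y = c: 1·y_reactor time + 3·y_feedstock = 24; 2·y_reactor time + 1·y_feedstock = 13.
Solving: y_reactor time = 3, y_feedstock = 7.
Shadow price of feedstock = 7.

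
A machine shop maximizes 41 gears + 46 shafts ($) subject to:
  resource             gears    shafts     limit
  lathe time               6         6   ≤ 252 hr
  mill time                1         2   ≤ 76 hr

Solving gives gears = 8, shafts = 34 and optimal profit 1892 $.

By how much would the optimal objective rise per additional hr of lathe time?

At the optimum: lathe time uses 252 of 252 (binding); mill time uses 76 of 76 (binding).
From A_Bᵀ y = c: 6·y_lathe time + 1·y_mill time = 41; 6·y_lathe time + 2·y_mill time = 46.
This yields shadow prices y_lathe time = 6, y_mill time = 5.
Shadow price of lathe time = 6.

6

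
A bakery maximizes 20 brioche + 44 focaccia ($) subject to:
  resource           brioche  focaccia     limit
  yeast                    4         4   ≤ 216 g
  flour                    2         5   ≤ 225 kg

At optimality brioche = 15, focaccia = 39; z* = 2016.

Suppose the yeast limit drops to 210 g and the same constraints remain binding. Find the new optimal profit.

At the optimum: yeast uses 216 of 216 (binding); flour uses 225 of 225 (binding).
Dual feasibility on the basic columns requires 4·y_yeast + 2·y_flour = 20, 4·y_yeast + 5·y_flour = 44.
Solving: y_yeast = 1, y_flour = 8.
Δz = y_yeast·Δb = 1 × (-6) = -6, so new z* = 2016 − 6 = 2010.

2010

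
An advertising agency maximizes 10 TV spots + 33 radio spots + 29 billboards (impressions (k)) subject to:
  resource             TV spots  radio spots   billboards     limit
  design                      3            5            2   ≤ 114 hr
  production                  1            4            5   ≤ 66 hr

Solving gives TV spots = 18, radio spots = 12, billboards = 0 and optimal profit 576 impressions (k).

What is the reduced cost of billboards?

Check each constraint at x*: design 114/114 (tight); production 66/66 (tight).
Dual feasibility on the basic columns requires 3·y_design + 1·y_production = 10, 5·y_design + 4·y_production = 33.
This yields shadow prices y_design = 1, y_production = 7.
Reduced cost of billboards: c₃ − yᵀa₃ = 29 − (1·2 + 7·5) = 29 − 37 = -8.

-8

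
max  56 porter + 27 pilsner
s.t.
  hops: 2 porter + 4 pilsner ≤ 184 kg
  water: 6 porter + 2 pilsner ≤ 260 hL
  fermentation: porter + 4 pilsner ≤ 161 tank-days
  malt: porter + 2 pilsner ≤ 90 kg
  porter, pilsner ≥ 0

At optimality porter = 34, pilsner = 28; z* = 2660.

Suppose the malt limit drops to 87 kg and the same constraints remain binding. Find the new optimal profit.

Binding: water and malt. Non-binding: hops (4 unused), fermentation (15 unused).
Slack constraints have shadow price 0 (complementary slackness).
The binding rows give the dual system: 6·y_water + 1·y_malt = 56 and 2·y_water + 2·y_malt = 27.
→ y_water = 8.5 and y_malt = 5.
Δz = y_malt·Δb = 5 × (-3) = -15, so new z* = 2660 − 15 = 2645.

2645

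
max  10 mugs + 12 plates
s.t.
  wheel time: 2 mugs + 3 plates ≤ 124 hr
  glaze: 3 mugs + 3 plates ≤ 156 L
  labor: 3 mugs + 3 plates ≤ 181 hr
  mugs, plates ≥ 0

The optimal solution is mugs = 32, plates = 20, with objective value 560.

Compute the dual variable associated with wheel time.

Binding: wheel time and glaze. Non-binding: labor (25 unused).
By complementary slackness, y = 0 for the non-binding constraint.
Dual feasibility on the basic columns requires 2·y_wheel time + 3·y_glaze = 10, 3·y_wheel time + 3·y_glaze = 12.
→ y_wheel time = 2 and y_glaze = 2.
Shadow price of wheel time = 2.

2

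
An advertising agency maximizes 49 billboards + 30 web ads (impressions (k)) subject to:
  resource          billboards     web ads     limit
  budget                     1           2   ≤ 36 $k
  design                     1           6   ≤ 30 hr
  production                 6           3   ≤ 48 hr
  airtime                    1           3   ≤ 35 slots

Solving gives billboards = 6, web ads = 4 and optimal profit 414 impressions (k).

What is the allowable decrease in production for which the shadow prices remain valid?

33

Binding constraints: design, production. The basis is B = [[1,6],[6,3]] with det -33.
Per unit decrease in production, x* moves by d = (-0.1818, 0.0303).
The basis stays optimal until billboards reaches 0; allowable decrease = 33 hr.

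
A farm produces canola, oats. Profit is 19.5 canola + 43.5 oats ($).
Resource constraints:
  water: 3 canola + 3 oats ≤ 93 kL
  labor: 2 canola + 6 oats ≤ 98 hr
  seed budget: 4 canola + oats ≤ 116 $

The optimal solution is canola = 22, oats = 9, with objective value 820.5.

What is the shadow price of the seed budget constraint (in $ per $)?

At the optimum: water uses 93 of 93 (binding); labor uses 98 of 98 (binding); seed budget uses 97 of 116 (slack = 19).
Slack constraints have shadow price 0 (complementary slackness).
From A_Bᵀ y = c: 3·y_water + 2·y_labor = 19.5; 3·y_water + 6·y_labor = 43.5.
This yields shadow prices y_water = 2.5, y_labor = 6.
Shadow price of seed budget = 0.

0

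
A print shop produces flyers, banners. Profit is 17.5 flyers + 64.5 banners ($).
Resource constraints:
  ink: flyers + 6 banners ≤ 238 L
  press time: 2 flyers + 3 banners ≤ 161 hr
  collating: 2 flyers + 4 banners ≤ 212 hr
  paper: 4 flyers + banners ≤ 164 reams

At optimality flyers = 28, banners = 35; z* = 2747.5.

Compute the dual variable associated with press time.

Check each constraint at x*: ink 238/238 (tight); press time 161/161 (tight); collating 196/212 (slack 16); paper 147/164 (slack 17).
Slack constraints have shadow price 0 (complementary slackness).
The binding rows give the dual system: 1·y_ink + 2·y_press time = 17.5 and 6·y_ink + 3·y_press time = 64.5.
Solving: y_ink = 8.5, y_press time = 4.5.
Shadow price of press time = 4.5.

4.5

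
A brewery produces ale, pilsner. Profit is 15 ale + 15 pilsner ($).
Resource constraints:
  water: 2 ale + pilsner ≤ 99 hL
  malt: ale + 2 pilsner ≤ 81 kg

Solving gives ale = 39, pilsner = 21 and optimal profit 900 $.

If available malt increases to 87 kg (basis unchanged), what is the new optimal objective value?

At the optimum: water uses 99 of 99 (binding); malt uses 81 of 81 (binding).
The binding rows give the dual system: 2·y_water + 1·y_malt = 15 and 1·y_water + 2·y_malt = 15.
This yields shadow prices y_water = 5, y_malt = 5.
Δz = y_malt·Δb = 5 × (6) = 30, so new z* = 900 + 30 = 930.

930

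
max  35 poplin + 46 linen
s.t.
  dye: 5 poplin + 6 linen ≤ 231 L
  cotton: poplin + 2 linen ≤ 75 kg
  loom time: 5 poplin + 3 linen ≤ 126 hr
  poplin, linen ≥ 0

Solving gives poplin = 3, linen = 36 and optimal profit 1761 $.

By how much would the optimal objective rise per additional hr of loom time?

0

At the optimum: dye uses 231 of 231 (binding); cotton uses 75 of 75 (binding); loom time uses 123 of 126 (slack = 3).
By complementary slackness, y = 0 for the non-binding constraint.
The binding rows give the dual system: 5·y_dye + 1·y_cotton = 35 and 6·y_dye + 2·y_cotton = 46.
→ y_dye = 6 and y_cotton = 5.
Shadow price of loom time = 0.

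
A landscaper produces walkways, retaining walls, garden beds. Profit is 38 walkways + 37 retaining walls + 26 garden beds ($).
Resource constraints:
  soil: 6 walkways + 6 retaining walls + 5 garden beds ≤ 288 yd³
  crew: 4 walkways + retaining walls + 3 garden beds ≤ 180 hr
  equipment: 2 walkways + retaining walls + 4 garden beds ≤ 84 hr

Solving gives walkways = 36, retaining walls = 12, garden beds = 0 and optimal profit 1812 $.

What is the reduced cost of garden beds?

Binding: soil and equipment. Non-binding: crew (24 unused).
Slack constraints have shadow price 0 (complementary slackness).
The binding rows give the dual system: 6·y_soil + 2·y_equipment = 38 and 6·y_soil + 1·y_equipment = 37.
This yields shadow prices y_soil = 6, y_equipment = 1.
Reduced cost of garden beds: c₃ − yᵀa₃ = 26 − (6·5 + 1·4) = 26 − 34 = -8.

-8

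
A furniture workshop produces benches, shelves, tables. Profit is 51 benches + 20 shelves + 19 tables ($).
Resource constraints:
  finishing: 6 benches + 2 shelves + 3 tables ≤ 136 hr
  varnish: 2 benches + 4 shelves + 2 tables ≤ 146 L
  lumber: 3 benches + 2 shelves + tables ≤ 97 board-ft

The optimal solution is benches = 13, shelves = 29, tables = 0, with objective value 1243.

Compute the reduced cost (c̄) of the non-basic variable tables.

-5

At the optimum: finishing uses 136 of 136 (binding); varnish uses 142 of 146 (slack = 4); lumber uses 97 of 97 (binding).
Slack constraints have shadow price 0 (complementary slackness).
The binding rows give the dual system: 6·y_finishing + 3·y_lumber = 51 and 2·y_finishing + 2·y_lumber = 20.
Solving: y_finishing = 7, y_lumber = 3.
Reduced cost of tables: c₃ − yᵀa₃ = 19 − (7·3 + 3·1) = 19 − 24 = -5.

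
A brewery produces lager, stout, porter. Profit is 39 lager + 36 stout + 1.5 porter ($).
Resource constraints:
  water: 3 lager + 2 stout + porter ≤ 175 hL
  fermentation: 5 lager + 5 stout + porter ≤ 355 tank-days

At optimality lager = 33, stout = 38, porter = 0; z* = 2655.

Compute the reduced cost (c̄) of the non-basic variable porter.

-7.5

Both water and fermentation are binding at x*.
Dual feasibility on the basic columns requires 3·y_water + 5·y_fermentation = 39, 2·y_water + 5·y_fermentation = 36.
This yields shadow prices y_water = 3, y_fermentation = 6.
Reduced cost of porter: c₃ − yᵀa₃ = 1.5 − (3·1 + 6·1) = 1.5 − 9 = -7.5.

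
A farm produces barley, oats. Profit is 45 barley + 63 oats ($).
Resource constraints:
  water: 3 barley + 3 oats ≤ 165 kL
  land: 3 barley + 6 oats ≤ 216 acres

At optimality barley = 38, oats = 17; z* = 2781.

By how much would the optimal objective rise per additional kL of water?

At the optimum: water uses 165 of 165 (binding); land uses 216 of 216 (binding).
The binding rows give the dual system: 3·y_water + 3·y_land = 45 and 3·y_water + 6·y_land = 63.
→ y_water = 9 and y_land = 6.
Shadow price of water = 9.

9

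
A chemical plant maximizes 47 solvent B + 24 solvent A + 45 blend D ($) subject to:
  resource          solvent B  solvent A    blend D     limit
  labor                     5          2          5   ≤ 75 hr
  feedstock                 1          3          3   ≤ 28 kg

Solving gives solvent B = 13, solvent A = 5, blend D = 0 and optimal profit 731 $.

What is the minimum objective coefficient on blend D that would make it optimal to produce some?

At the optimum: labor uses 75 of 75 (binding); feedstock uses 28 of 28 (binding).
From A_Bᵀ y = c: 5·y_labor + 1·y_feedstock = 47; 2·y_labor + 3·y_feedstock = 24.
Solving: y_labor = 9, y_feedstock = 2.
blend D enters the basis when its profit ≥ yᵀa₃ = 9·5 + 2·3 = 51.

51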